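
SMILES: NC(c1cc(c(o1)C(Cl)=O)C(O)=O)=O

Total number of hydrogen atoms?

4

Hydrogens are implicit in SMILES; fill each atom to its normal valence:
  3 × C (aromatic): no H
  3 × C: no H
  3 × O: no H
  1 × C (aromatic): 1 H
  1 × Cl: no H
  1 × N: 2 H
  1 × O: 1 H
  1 × O (aromatic): no H
  Total hydrogens = 4.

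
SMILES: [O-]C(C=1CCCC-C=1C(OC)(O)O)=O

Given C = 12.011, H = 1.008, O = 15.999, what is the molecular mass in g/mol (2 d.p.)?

201.20

Molecular formula: C9H13O5-.
M = 9×12.011 + 13×1.008 + 5×15.999 = 201.20 g/mol.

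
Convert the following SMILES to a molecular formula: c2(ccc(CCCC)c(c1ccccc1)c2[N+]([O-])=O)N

C16H18N2O2

Heavy atoms from the SMILES: 16 C, 2 N, 2 O.
Implicit hydrogens by atom environment:
  7 × C (aromatic): 1 H each → 7
  5 × C (aromatic): no H
  3 × C: 2 H each → 6
  1 × C: 3 H
  1 × N: 2 H
  1 × N (charge +1): no H
  1 × O: no H
  1 × O (charge -1): no H
  Total hydrogens = 18.
Molecular formula: C16H18N2O2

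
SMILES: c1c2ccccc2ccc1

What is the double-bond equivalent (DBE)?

7

Molecular formula from the SMILES: C10H8.
DoU = (2C + 2 + N − H − X)/2 = (2·10 + 2 + 0 − 8 − 0)/2 = 14/2 = 7.
(Structurally: 2 ring(s) + 5 π bond(s) = 7.)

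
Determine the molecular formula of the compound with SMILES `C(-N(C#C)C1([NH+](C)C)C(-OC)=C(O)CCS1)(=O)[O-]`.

C11H16N2O4S

Heavy atoms from the SMILES: 11 C, 2 N, 4 O, 1 S.
Implicit hydrogens by atom environment:
  5 × C: no H
  3 × C: 3 H each → 9
  2 × C: 2 H each → 4
  2 × O: no H
  1 × C: 1 H
  1 × N (charge +1): 1 H
  1 × N: no H
  1 × O: 1 H
  1 × O (charge -1): no H
  1 × S: no H
  Total hydrogens = 16.
Molecular formula: C11H16N2O4S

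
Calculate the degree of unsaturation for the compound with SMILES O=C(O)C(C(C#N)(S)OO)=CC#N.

Molecular formula from the SMILES: C6H4N2O4S.
DoU = (2C + 2 + N − H − X)/2 = (2·6 + 2 + 2 − 4 − 0)/2 = 12/2 = 6.
(Structurally: 0 ring(s) + 6 π bond(s) = 6.)

6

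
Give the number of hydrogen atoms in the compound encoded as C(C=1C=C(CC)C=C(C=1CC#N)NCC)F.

Hydrogens are implicit in SMILES; fill each atom to its normal valence:
  4 × C: 2 H each → 8
  4 × C (aromatic): no H
  2 × C: 3 H each → 6
  2 × C (aromatic): 1 H each → 2
  1 × C: no H
  1 × F: no H
  1 × N: 1 H
  1 × N: no H
  Total hydrogens = 17.

17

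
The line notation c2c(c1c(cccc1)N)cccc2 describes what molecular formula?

C12H11N

Heavy atoms from the SMILES: 12 C, 1 N.
Implicit hydrogens by atom environment:
  9 × C (aromatic): 1 H each → 9
  3 × C (aromatic): no H
  1 × N: 2 H
  Total hydrogens = 11.
Molecular formula: C12H11N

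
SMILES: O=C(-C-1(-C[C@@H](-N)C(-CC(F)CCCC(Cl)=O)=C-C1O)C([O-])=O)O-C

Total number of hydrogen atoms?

Hydrogens are implicit in SMILES; fill each atom to its normal valence:
  5 × C: 2 H each → 10
  5 × C: no H
  4 × C: 1 H each → 4
  4 × O: no H
  1 × C: 3 H
  1 × Cl: no H
  1 × F: no H
  1 × N: 2 H
  1 × O: 1 H
  1 × O (charge -1): no H
  Total hydrogens = 20.

20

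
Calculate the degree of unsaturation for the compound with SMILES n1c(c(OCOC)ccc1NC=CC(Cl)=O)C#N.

Molecular formula from the SMILES: C11H10ClN3O3.
DoU = (2C + 2 + N − H − X)/2 = (2·11 + 2 + 3 − 10 − 1)/2 = 16/2 = 8.
(Structurally: 1 ring(s) + 7 π bond(s) = 8.)

8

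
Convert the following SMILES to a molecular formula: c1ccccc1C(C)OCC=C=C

Heavy atoms from the SMILES: 12 C, 1 O.
Implicit hydrogens by atom environment:
  5 × C (aromatic): 1 H each → 5
  2 × C: 2 H each → 4
  2 × C: 1 H each → 2
  1 × C: 3 H
  1 × C: no H
  1 × C (aromatic): no H
  1 × O: no H
  Total hydrogens = 14.
Molecular formula: C12H14O

C12H14O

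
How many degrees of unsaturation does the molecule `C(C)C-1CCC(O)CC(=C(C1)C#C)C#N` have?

Molecular formula from the SMILES: C13H17NO.
DoU = (2C + 2 + N − H − X)/2 = (2·13 + 2 + 1 − 17 − 0)/2 = 12/2 = 6.
(Structurally: 1 ring(s) + 5 π bond(s) = 6.)

6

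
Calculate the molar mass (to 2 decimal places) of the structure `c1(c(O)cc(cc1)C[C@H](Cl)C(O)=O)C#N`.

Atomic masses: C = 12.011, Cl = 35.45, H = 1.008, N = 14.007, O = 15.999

Molecular formula: C10H8ClNO3.
M = 10×12.011 + 1×35.45 + 8×1.008 + 1×14.007 + 3×15.999 = 225.63 g/mol.

225.63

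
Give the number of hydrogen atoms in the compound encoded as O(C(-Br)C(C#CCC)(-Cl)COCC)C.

Hydrogens are implicit in SMILES; fill each atom to its normal valence:
  3 × C: 3 H each → 9
  3 × C: 2 H each → 6
  3 × C: no H
  2 × O: no H
  1 × Br: no H
  1 × C: 1 H
  1 × Cl: no H
  Total hydrogens = 16.

16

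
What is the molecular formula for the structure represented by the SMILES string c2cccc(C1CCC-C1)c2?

Heavy atoms from the SMILES: 11 C.
Implicit hydrogens by atom environment:
  5 × C (aromatic): 1 H each → 5
  4 × C: 2 H each → 8
  1 × C: 1 H
  1 × C (aromatic): no H
  Total hydrogens = 14.
Molecular formula: C11H14

C11H14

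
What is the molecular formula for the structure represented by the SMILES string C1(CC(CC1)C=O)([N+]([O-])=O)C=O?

Heavy atoms from the SMILES: 7 C, 1 N, 4 O.
Implicit hydrogens by atom environment:
  3 × C: 2 H each → 6
  3 × C: 1 H each → 3
  3 × O: no H
  1 × C: no H
  1 × N (charge +1): no H
  1 × O (charge -1): no H
  Total hydrogens = 9.
Molecular formula: C7H9NO4

C7H9NO4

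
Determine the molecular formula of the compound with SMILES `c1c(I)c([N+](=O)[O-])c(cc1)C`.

Heavy atoms from the SMILES: 7 C, 1 I, 1 N, 2 O.
Implicit hydrogens by atom environment:
  3 × C (aromatic): 1 H each → 3
  3 × C (aromatic): no H
  1 × C: 3 H
  1 × I: no H
  1 × N (charge +1): no H
  1 × O: no H
  1 × O (charge -1): no H
  Total hydrogens = 6.
Molecular formula: C7H6INO2

C7H6INO2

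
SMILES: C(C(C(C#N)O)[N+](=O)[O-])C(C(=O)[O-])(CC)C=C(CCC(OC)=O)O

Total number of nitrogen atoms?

2

The symbol for nitrogen appears 2 times in the SMILES.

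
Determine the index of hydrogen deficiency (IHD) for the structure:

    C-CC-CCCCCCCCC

Molecular formula from the SMILES: C12H26.
DoU = (2C + 2 + N − H − X)/2 = (2·12 + 2 + 0 − 26 − 0)/2 = 0/2 = 0.
(Structurally: 0 ring(s) + 0 π bond(s) = 0.)

0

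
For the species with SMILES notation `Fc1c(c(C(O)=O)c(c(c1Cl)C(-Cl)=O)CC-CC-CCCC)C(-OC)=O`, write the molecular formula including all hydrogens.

C18H21Cl2FO5

Heavy atoms from the SMILES: 18 C, 2 Cl, 1 F, 5 O.
Implicit hydrogens by atom environment:
  7 × C: 2 H each → 14
  6 × C (aromatic): no H
  4 × O: no H
  3 × C: no H
  2 × C: 3 H each → 6
  2 × Cl: no H
  1 × F: no H
  1 × O: 1 H
  Total hydrogens = 21.
Molecular formula: C18H21Cl2FO5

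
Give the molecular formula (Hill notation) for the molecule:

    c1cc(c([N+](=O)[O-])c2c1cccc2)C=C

C12H9NO2

Heavy atoms from the SMILES: 12 C, 1 N, 2 O.
Implicit hydrogens by atom environment:
  6 × C (aromatic): 1 H each → 6
  4 × C (aromatic): no H
  1 × C: 2 H
  1 × C: 1 H
  1 × N (charge +1): no H
  1 × O: no H
  1 × O (charge -1): no H
  Total hydrogens = 9.
Molecular formula: C12H9NO2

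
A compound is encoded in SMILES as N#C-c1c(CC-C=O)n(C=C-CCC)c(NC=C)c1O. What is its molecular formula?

C15H19N3O2

Heavy atoms from the SMILES: 15 C, 3 N, 2 O.
Implicit hydrogens by atom environment:
  5 × C: 2 H each → 10
  4 × C: 1 H each → 4
  4 × C (aromatic): no H
  1 × C: 3 H
  1 × C: no H
  1 × N: 1 H
  1 × N (aromatic): no H
  1 × N: no H
  1 × O: 1 H
  1 × O: no H
  Total hydrogens = 19.
Molecular formula: C15H19N3O2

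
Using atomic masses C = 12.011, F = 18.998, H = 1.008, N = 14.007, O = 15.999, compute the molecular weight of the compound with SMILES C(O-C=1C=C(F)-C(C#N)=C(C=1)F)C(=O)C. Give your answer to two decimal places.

211.17

Molecular formula: C10H7F2NO2.
M = 10×12.011 + 2×18.998 + 7×1.008 + 1×14.007 + 2×15.999 = 211.17 g/mol.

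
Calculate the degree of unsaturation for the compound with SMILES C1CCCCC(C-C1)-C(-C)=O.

Molecular formula from the SMILES: C10H18O.
DoU = (2C + 2 + N − H − X)/2 = (2·10 + 2 + 0 − 18 − 0)/2 = 4/2 = 2.
(Structurally: 1 ring(s) + 1 π bond(s) = 2.)

2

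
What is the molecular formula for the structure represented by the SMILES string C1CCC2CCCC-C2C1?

Heavy atoms from the SMILES: 10 C.
Implicit hydrogens by atom environment:
  8 × C: 2 H each → 16
  2 × C: 1 H each → 2
  Total hydrogens = 18.
Molecular formula: C10H18

C10H18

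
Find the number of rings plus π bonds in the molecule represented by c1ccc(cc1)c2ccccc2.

Molecular formula from the SMILES: C12H10.
DoU = (2C + 2 + N − H − X)/2 = (2·12 + 2 + 0 − 10 − 0)/2 = 16/2 = 8.
(Structurally: 2 ring(s) + 6 π bond(s) = 8.)

8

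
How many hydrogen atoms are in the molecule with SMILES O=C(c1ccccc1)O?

Hydrogens are implicit in SMILES; fill each atom to its normal valence:
  5 × C (aromatic): 1 H each → 5
  1 × C (aromatic): no H
  1 × C: no H
  1 × O: 1 H
  1 × O: no H
  Total hydrogens = 6.

6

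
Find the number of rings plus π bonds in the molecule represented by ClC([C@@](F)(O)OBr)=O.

Molecular formula from the SMILES: C2HBrClFO3.
DoU = (2C + 2 + N − H − X)/2 = (2·2 + 2 + 0 − 1 − 3)/2 = 2/2 = 1.
(Structurally: 0 ring(s) + 1 π bond(s) = 1.)

1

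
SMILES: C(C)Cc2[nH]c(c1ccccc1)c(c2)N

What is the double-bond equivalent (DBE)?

7

Molecular formula from the SMILES: C13H16N2.
DoU = (2C + 2 + N − H − X)/2 = (2·13 + 2 + 2 − 16 − 0)/2 = 14/2 = 7.
(Structurally: 2 ring(s) + 5 π bond(s) = 7.)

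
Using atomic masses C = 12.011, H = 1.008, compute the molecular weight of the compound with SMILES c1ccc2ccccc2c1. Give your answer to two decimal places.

Molecular formula: C10H8.
M = 10×12.011 + 8×1.008 = 128.17 g/mol.

128.17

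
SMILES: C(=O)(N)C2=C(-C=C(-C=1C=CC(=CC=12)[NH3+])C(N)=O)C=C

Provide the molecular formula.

C14H14N3O2+

Heavy atoms from the SMILES: 14 C, 3 N, 2 O.
Implicit hydrogens by atom environment:
  6 × C (aromatic): no H
  4 × C (aromatic): 1 H each → 4
  2 × C: no H
  2 × N: 2 H each → 4
  2 × O: no H
  1 × C: 2 H
  1 × C: 1 H
  1 × N (charge +1): 3 H
  Total hydrogens = 14.
Net charge +1.
Molecular formula: C14H14N3O2+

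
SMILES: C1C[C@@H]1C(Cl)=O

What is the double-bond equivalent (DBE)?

2

Molecular formula from the SMILES: C4H5ClO.
DoU = (2C + 2 + N − H − X)/2 = (2·4 + 2 + 0 − 5 − 1)/2 = 4/2 = 2.
(Structurally: 1 ring(s) + 1 π bond(s) = 2.)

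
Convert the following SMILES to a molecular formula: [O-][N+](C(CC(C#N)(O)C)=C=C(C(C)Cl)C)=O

C10H13ClN2O3

Heavy atoms from the SMILES: 10 C, 1 Cl, 2 N, 3 O.
Implicit hydrogens by atom environment:
  5 × C: no H
  3 × C: 3 H each → 9
  1 × C: 2 H
  1 × C: 1 H
  1 × Cl: no H
  1 × N: no H
  1 × N (charge +1): no H
  1 × O: 1 H
  1 × O: no H
  1 × O (charge -1): no H
  Total hydrogens = 13.
Molecular formula: C10H13ClN2O3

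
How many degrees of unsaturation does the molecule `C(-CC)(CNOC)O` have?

0

Molecular formula from the SMILES: C5H13NO2.
DoU = (2C + 2 + N − H − X)/2 = (2·5 + 2 + 1 − 13 − 0)/2 = 0/2 = 0.
(Structurally: 0 ring(s) + 0 π bond(s) = 0.)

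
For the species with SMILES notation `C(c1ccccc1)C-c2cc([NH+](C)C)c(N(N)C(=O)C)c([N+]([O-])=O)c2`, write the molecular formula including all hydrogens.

Heavy atoms from the SMILES: 18 C, 4 N, 3 O.
Implicit hydrogens by atom environment:
  7 × C (aromatic): 1 H each → 7
  5 × C (aromatic): no H
  3 × C: 3 H each → 9
  2 × C: 2 H each → 4
  2 × O: no H
  1 × C: no H
  1 × N: 2 H
  1 × N (charge +1): 1 H
  1 × N (charge +1): no H
  1 × N: no H
  1 × O (charge -1): no H
  Total hydrogens = 23.
Net charge +1.
Molecular formula: C18H23N4O3+

C18H23N4O3+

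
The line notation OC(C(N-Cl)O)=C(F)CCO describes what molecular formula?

C5H9ClFNO3

Heavy atoms from the SMILES: 5 C, 1 Cl, 1 F, 1 N, 3 O.
Implicit hydrogens by atom environment:
  3 × O: 1 H each → 3
  2 × C: 2 H each → 4
  2 × C: no H
  1 × C: 1 H
  1 × Cl: no H
  1 × F: no H
  1 × N: 1 H
  Total hydrogens = 9.
Molecular formula: C5H9ClFNO3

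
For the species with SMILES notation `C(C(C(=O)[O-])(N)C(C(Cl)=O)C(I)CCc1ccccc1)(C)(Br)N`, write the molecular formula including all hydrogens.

C15H18BrClIN2O3-

Heavy atoms from the SMILES: 1 Br, 15 C, 1 Cl, 1 I, 2 N, 3 O.
Implicit hydrogens by atom environment:
  5 × C (aromatic): 1 H each → 5
  4 × C: no H
  2 × C: 2 H each → 4
  2 × C: 1 H each → 2
  2 × N: 2 H each → 4
  2 × O: no H
  1 × Br: no H
  1 × C: 3 H
  1 × C (aromatic): no H
  1 × Cl: no H
  1 × I: no H
  1 × O (charge -1): no H
  Total hydrogens = 18.
Net charge -1.
Molecular formula: C15H18BrClIN2O3-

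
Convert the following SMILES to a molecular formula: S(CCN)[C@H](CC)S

Heavy atoms from the SMILES: 5 C, 1 N, 2 S.
Implicit hydrogens by atom environment:
  3 × C: 2 H each → 6
  1 × C: 3 H
  1 × C: 1 H
  1 × N: 2 H
  1 × S: 1 H
  1 × S: no H
  Total hydrogens = 13.
Molecular formula: C5H13NS2

C5H13NS2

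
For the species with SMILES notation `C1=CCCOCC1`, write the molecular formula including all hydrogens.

C6H10O

Heavy atoms from the SMILES: 6 C, 1 O.
Implicit hydrogens by atom environment:
  4 × C: 2 H each → 8
  2 × C: 1 H each → 2
  1 × O: no H
  Total hydrogens = 10.
Molecular formula: C6H10O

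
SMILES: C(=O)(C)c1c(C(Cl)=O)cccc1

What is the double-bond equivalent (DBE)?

Molecular formula from the SMILES: C9H7ClO2.
DoU = (2C + 2 + N − H − X)/2 = (2·9 + 2 + 0 − 7 − 1)/2 = 12/2 = 6.
(Structurally: 1 ring(s) + 5 π bond(s) = 6.)

6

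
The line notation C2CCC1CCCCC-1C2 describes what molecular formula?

C10H18

Heavy atoms from the SMILES: 10 C.
Implicit hydrogens by atom environment:
  8 × C: 2 H each → 16
  2 × C: 1 H each → 2
  Total hydrogens = 18.
Molecular formula: C10H18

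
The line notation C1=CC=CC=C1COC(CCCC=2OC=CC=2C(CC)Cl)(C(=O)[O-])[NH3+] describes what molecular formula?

Heavy atoms from the SMILES: 19 C, 1 Cl, 1 N, 4 O.
Implicit hydrogens by atom environment:
  7 × C (aromatic): 1 H each → 7
  5 × C: 2 H each → 10
  3 × C (aromatic): no H
  2 × C: no H
  2 × O: no H
  1 × C: 3 H
  1 × C: 1 H
  1 × Cl: no H
  1 × N (charge +1): 3 H
  1 × O (aromatic): no H
  1 × O (charge -1): no H
  Total hydrogens = 24.
Molecular formula: C19H24ClNO4

C19H24ClNO4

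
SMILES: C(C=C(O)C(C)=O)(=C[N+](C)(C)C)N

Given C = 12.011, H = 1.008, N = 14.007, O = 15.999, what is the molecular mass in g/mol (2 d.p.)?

185.25

Molecular formula: C9H17N2O2+.
M = 9×12.011 + 17×1.008 + 2×14.007 + 2×15.999 = 185.25 g/mol.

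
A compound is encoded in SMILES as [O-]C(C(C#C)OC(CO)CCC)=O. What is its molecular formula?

Heavy atoms from the SMILES: 9 C, 4 O.
Implicit hydrogens by atom environment:
  3 × C: 2 H each → 6
  3 × C: 1 H each → 3
  2 × C: no H
  2 × O: no H
  1 × C: 3 H
  1 × O: 1 H
  1 × O (charge -1): no H
  Total hydrogens = 13.
Net charge -1.
Molecular formula: C9H13O4-

C9H13O4-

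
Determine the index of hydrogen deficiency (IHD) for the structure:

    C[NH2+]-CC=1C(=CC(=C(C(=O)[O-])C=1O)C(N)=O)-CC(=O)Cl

Molecular formula from the SMILES: C12H13ClN2O5.
DoU = (2C + 2 + N − H − X)/2 = (2·12 + 2 + 2 − 13 − 1)/2 = 14/2 = 7.
(Structurally: 1 ring(s) + 6 π bond(s) = 7.)

7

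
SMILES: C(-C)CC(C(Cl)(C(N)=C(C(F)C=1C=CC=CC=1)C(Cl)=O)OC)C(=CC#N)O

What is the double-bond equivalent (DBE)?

9

Molecular formula from the SMILES: C19H21Cl2FN2O3.
DoU = (2C + 2 + N − H − X)/2 = (2·19 + 2 + 2 − 21 − 3)/2 = 18/2 = 9.
(Structurally: 1 ring(s) + 8 π bond(s) = 9.)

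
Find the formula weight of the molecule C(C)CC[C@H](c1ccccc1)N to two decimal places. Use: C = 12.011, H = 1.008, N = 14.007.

163.26

Molecular formula: C11H17N.
M = 11×12.011 + 17×1.008 + 1×14.007 = 163.26 g/mol.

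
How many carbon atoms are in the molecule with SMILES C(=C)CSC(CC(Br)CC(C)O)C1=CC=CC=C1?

The symbol for carbon appears 15 times in the SMILES.

15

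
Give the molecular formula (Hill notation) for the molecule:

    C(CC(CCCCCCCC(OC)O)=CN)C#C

C15H27NO2

Heavy atoms from the SMILES: 15 C, 1 N, 2 O.
Implicit hydrogens by atom environment:
  9 × C: 2 H each → 18
  3 × C: 1 H each → 3
  2 × C: no H
  1 × C: 3 H
  1 × N: 2 H
  1 × O: 1 H
  1 × O: no H
  Total hydrogens = 27.
Molecular formula: C15H27NO2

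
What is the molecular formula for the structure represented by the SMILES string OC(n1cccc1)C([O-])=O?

Heavy atoms from the SMILES: 6 C, 1 N, 3 O.
Implicit hydrogens by atom environment:
  4 × C (aromatic): 1 H each → 4
  1 × C: 1 H
  1 × C: no H
  1 × N (aromatic): no H
  1 × O: 1 H
  1 × O: no H
  1 × O (charge -1): no H
  Total hydrogens = 6.
Net charge -1.
Molecular formula: C6H6NO3-

C6H6NO3-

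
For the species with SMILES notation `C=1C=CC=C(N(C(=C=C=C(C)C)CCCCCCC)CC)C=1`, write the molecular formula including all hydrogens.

C21H31N

Heavy atoms from the SMILES: 21 C, 1 N.
Implicit hydrogens by atom environment:
  7 × C: 2 H each → 14
  5 × C (aromatic): 1 H each → 5
  4 × C: 3 H each → 12
  4 × C: no H
  1 × C (aromatic): no H
  1 × N: no H
  Total hydrogens = 31.
Molecular formula: C21H31N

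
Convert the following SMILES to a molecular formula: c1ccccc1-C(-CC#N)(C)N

C10H12N2

Heavy atoms from the SMILES: 10 C, 2 N.
Implicit hydrogens by atom environment:
  5 × C (aromatic): 1 H each → 5
  2 × C: no H
  1 × C: 3 H
  1 × C: 2 H
  1 × C (aromatic): no H
  1 × N: 2 H
  1 × N: no H
  Total hydrogens = 12.
Molecular formula: C10H12N2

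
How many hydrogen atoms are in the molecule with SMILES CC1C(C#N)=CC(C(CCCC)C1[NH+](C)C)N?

Hydrogens are implicit in SMILES; fill each atom to its normal valence:
  5 × C: 1 H each → 5
  4 × C: 3 H each → 12
  3 × C: 2 H each → 6
  2 × C: no H
  1 × N: 2 H
  1 × N (charge +1): 1 H
  1 × N: no H
  Total hydrogens = 26.

26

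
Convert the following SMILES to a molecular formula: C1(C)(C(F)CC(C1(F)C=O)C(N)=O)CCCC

Heavy atoms from the SMILES: 12 C, 2 F, 1 N, 2 O.
Implicit hydrogens by atom environment:
  4 × C: 2 H each → 8
  3 × C: 1 H each → 3
  3 × C: no H
  2 × C: 3 H each → 6
  2 × F: no H
  2 × O: no H
  1 × N: 2 H
  Total hydrogens = 19.
Molecular formula: C12H19F2NO2

C12H19F2NO2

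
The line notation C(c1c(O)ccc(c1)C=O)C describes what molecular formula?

C9H10O2

Heavy atoms from the SMILES: 9 C, 2 O.
Implicit hydrogens by atom environment:
  3 × C (aromatic): 1 H each → 3
  3 × C (aromatic): no H
  1 × C: 3 H
  1 × C: 2 H
  1 × C: 1 H
  1 × O: 1 H
  1 × O: no H
  Total hydrogens = 10.
Molecular formula: C9H10O2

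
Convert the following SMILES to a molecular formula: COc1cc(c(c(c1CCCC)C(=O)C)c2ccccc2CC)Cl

C21H25ClO2

Heavy atoms from the SMILES: 21 C, 1 Cl, 2 O.
Implicit hydrogens by atom environment:
  7 × C (aromatic): no H
  5 × C (aromatic): 1 H each → 5
  4 × C: 3 H each → 12
  4 × C: 2 H each → 8
  2 × O: no H
  1 × C: no H
  1 × Cl: no H
  Total hydrogens = 25.
Molecular formula: C21H25ClO2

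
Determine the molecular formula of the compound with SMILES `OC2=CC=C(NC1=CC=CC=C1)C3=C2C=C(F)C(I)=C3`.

Heavy atoms from the SMILES: 16 C, 1 F, 1 I, 1 N, 1 O.
Implicit hydrogens by atom environment:
  9 × C (aromatic): 1 H each → 9
  7 × C (aromatic): no H
  1 × F: no H
  1 × I: no H
  1 × N: 1 H
  1 × O: 1 H
  Total hydrogens = 11.
Molecular formula: C16H11FINO

C16H11FINO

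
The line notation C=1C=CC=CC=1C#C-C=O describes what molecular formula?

Heavy atoms from the SMILES: 9 C, 1 O.
Implicit hydrogens by atom environment:
  5 × C (aromatic): 1 H each → 5
  2 × C: no H
  1 × C: 1 H
  1 × C (aromatic): no H
  1 × O: no H
  Total hydrogens = 6.
Molecular formula: C9H6O

C9H6O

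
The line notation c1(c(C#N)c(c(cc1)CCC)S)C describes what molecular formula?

Heavy atoms from the SMILES: 11 C, 1 N, 1 S.
Implicit hydrogens by atom environment:
  4 × C (aromatic): no H
  2 × C: 3 H each → 6
  2 × C: 2 H each → 4
  2 × C (aromatic): 1 H each → 2
  1 × C: no H
  1 × N: no H
  1 × S: 1 H
  Total hydrogens = 13.
Molecular formula: C11H13NS

C11H13NS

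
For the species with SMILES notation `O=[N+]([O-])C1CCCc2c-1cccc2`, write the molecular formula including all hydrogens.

Heavy atoms from the SMILES: 10 C, 1 N, 2 O.
Implicit hydrogens by atom environment:
  4 × C (aromatic): 1 H each → 4
  3 × C: 2 H each → 6
  2 × C (aromatic): no H
  1 × C: 1 H
  1 × N (charge +1): no H
  1 × O: no H
  1 × O (charge -1): no H
  Total hydrogens = 11.
Molecular formula: C10H11NO2

C10H11NO2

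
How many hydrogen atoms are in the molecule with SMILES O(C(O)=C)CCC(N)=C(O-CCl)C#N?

Hydrogens are implicit in SMILES; fill each atom to its normal valence:
  4 × C: 2 H each → 8
  4 × C: no H
  2 × O: no H
  1 × Cl: no H
  1 × N: 2 H
  1 × N: no H
  1 × O: 1 H
  Total hydrogens = 11.

11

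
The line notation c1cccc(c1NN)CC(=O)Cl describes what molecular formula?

Heavy atoms from the SMILES: 8 C, 1 Cl, 2 N, 1 O.
Implicit hydrogens by atom environment:
  4 × C (aromatic): 1 H each → 4
  2 × C (aromatic): no H
  1 × C: 2 H
  1 × C: no H
  1 × Cl: no H
  1 × N: 2 H
  1 × N: 1 H
  1 × O: no H
  Total hydrogens = 9.
Molecular formula: C8H9ClN2O

C8H9ClN2O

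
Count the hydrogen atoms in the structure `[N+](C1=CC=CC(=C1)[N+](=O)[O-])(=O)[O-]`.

4

Hydrogens are implicit in SMILES; fill each atom to its normal valence:
  4 × C (aromatic): 1 H each → 4
  2 × C (aromatic): no H
  2 × N (charge +1): no H
  2 × O: no H
  2 × O (charge -1): no H
  Total hydrogens = 4.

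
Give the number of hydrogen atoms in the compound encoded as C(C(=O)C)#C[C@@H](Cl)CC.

Hydrogens are implicit in SMILES; fill each atom to its normal valence:
  3 × C: no H
  2 × C: 3 H each → 6
  1 × C: 2 H
  1 × C: 1 H
  1 × Cl: no H
  1 × O: no H
  Total hydrogens = 9.

9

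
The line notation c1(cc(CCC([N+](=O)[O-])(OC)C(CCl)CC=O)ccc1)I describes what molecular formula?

C14H17ClINO4

Heavy atoms from the SMILES: 14 C, 1 Cl, 1 I, 1 N, 4 O.
Implicit hydrogens by atom environment:
  4 × C: 2 H each → 8
  4 × C (aromatic): 1 H each → 4
  3 × O: no H
  2 × C: 1 H each → 2
  2 × C (aromatic): no H
  1 × C: 3 H
  1 × C: no H
  1 × Cl: no H
  1 × I: no H
  1 × N (charge +1): no H
  1 × O (charge -1): no H
  Total hydrogens = 17.
Molecular formula: C14H17ClINO4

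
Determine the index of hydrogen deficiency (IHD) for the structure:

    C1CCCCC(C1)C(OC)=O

2

Molecular formula from the SMILES: C9H16O2.
DoU = (2C + 2 + N − H − X)/2 = (2·9 + 2 + 0 − 16 − 0)/2 = 4/2 = 2.
(Structurally: 1 ring(s) + 1 π bond(s) = 2.)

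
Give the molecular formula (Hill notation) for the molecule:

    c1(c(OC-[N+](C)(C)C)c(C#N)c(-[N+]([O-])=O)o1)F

Heavy atoms from the SMILES: 9 C, 1 F, 3 N, 4 O.
Implicit hydrogens by atom environment:
  4 × C (aromatic): no H
  3 × C: 3 H each → 9
  2 × N (charge +1): no H
  2 × O: no H
  1 × C: 2 H
  1 × C: no H
  1 × F: no H
  1 × N: no H
  1 × O (aromatic): no H
  1 × O (charge -1): no H
  Total hydrogens = 11.
Net charge +1.
Molecular formula: C9H11FN3O4+

C9H11FN3O4+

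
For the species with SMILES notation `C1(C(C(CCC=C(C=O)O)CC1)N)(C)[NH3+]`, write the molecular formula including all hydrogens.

Heavy atoms from the SMILES: 11 C, 2 N, 2 O.
Implicit hydrogens by atom environment:
  4 × C: 2 H each → 8
  4 × C: 1 H each → 4
  2 × C: no H
  1 × C: 3 H
  1 × N (charge +1): 3 H
  1 × N: 2 H
  1 × O: 1 H
  1 × O: no H
  Total hydrogens = 21.
Net charge +1.
Molecular formula: C11H21N2O2+

C11H21N2O2+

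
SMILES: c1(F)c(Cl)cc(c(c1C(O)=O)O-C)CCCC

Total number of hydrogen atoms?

14

Hydrogens are implicit in SMILES; fill each atom to its normal valence:
  5 × C (aromatic): no H
  3 × C: 2 H each → 6
  2 × C: 3 H each → 6
  2 × O: no H
  1 × C (aromatic): 1 H
  1 × C: no H
  1 × Cl: no H
  1 × F: no H
  1 × O: 1 H
  Total hydrogens = 14.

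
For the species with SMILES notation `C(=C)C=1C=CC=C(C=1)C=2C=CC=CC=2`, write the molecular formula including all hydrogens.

Heavy atoms from the SMILES: 14 C.
Implicit hydrogens by atom environment:
  9 × C (aromatic): 1 H each → 9
  3 × C (aromatic): no H
  1 × C: 2 H
  1 × C: 1 H
  Total hydrogens = 12.
Molecular formula: C14H12

C14H12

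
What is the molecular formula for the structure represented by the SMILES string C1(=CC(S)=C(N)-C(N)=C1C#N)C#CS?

C9H7N3S2

Heavy atoms from the SMILES: 9 C, 3 N, 2 S.
Implicit hydrogens by atom environment:
  5 × C (aromatic): no H
  3 × C: no H
  2 × N: 2 H each → 4
  2 × S: 1 H each → 2
  1 × C (aromatic): 1 H
  1 × N: no H
  Total hydrogens = 7.
Molecular formula: C9H7N3S2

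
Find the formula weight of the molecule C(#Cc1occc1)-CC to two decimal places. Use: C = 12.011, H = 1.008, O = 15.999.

120.15

Molecular formula: C8H8O.
M = 8×12.011 + 8×1.008 + 1×15.999 = 120.15 g/mol.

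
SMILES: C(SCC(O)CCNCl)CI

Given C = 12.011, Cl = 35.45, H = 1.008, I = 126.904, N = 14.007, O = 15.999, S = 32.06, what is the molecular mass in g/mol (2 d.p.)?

309.59

Molecular formula: C6H13ClINOS.
M = 6×12.011 + 1×35.45 + 13×1.008 + 1×126.904 + 1×14.007 + 1×15.999 + 1×32.06 = 309.59 g/mol.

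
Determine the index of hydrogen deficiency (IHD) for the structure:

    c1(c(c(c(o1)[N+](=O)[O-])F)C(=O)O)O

5

Molecular formula from the SMILES: C5H2FNO6.
DoU = (2C + 2 + N − H − X)/2 = (2·5 + 2 + 1 − 2 − 1)/2 = 10/2 = 5.
(Structurally: 1 ring(s) + 4 π bond(s) = 5.)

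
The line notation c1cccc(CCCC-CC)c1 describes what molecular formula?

C12H18

Heavy atoms from the SMILES: 12 C.
Implicit hydrogens by atom environment:
  5 × C: 2 H each → 10
  5 × C (aromatic): 1 H each → 5
  1 × C: 3 H
  1 × C (aromatic): no H
  Total hydrogens = 18.
Molecular formula: C12H18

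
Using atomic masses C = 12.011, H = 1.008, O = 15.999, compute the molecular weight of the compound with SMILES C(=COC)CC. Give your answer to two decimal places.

Molecular formula: C5H10O.
M = 5×12.011 + 10×1.008 + 1×15.999 = 86.13 g/mol.

86.13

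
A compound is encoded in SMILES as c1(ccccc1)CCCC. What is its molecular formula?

C10H14

Heavy atoms from the SMILES: 10 C.
Implicit hydrogens by atom environment:
  5 × C (aromatic): 1 H each → 5
  3 × C: 2 H each → 6
  1 × C: 3 H
  1 × C (aromatic): no H
  Total hydrogens = 14.
Molecular formula: C10H14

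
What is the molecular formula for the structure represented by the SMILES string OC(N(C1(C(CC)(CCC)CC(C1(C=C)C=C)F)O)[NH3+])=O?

C15H26FN2O3+

Heavy atoms from the SMILES: 15 C, 1 F, 2 N, 3 O.
Implicit hydrogens by atom environment:
  6 × C: 2 H each → 12
  4 × C: no H
  3 × C: 1 H each → 3
  2 × C: 3 H each → 6
  2 × O: 1 H each → 2
  1 × F: no H
  1 × N (charge +1): 3 H
  1 × N: no H
  1 × O: no H
  Total hydrogens = 26.
Net charge +1.
Molecular formula: C15H26FN2O3+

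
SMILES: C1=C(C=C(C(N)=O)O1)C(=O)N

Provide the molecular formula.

Heavy atoms from the SMILES: 6 C, 2 N, 3 O.
Implicit hydrogens by atom environment:
  2 × C (aromatic): 1 H each → 2
  2 × C (aromatic): no H
  2 × C: no H
  2 × N: 2 H each → 4
  2 × O: no H
  1 × O (aromatic): no H
  Total hydrogens = 6.
Molecular formula: C6H6N2O3

C6H6N2O3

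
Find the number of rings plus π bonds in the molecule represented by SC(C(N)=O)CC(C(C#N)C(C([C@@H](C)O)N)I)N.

3

Molecular formula from the SMILES: C10H19IN4O2S.
DoU = (2C + 2 + N − H − X)/2 = (2·10 + 2 + 4 − 19 − 1)/2 = 6/2 = 3.
(Structurally: 0 ring(s) + 3 π bond(s) = 3.)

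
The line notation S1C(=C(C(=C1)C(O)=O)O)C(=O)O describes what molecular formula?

C6H4O5S

Heavy atoms from the SMILES: 6 C, 5 O, 1 S.
Implicit hydrogens by atom environment:
  3 × C (aromatic): no H
  3 × O: 1 H each → 3
  2 × C: no H
  2 × O: no H
  1 × C (aromatic): 1 H
  1 × S (aromatic): no H
  Total hydrogens = 4.
Molecular formula: C6H4O5S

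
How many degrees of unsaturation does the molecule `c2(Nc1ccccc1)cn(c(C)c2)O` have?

7

Molecular formula from the SMILES: C11H12N2O.
DoU = (2C + 2 + N − H − X)/2 = (2·11 + 2 + 2 − 12 − 0)/2 = 14/2 = 7.
(Structurally: 2 ring(s) + 5 π bond(s) = 7.)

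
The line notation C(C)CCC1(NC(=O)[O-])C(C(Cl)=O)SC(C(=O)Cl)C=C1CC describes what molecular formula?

C14H18Cl2NO4S-

Heavy atoms from the SMILES: 14 C, 2 Cl, 1 N, 4 O, 1 S.
Implicit hydrogens by atom environment:
  5 × C: no H
  4 × C: 2 H each → 8
  3 × C: 1 H each → 3
  3 × O: no H
  2 × C: 3 H each → 6
  2 × Cl: no H
  1 × N: 1 H
  1 × O (charge -1): no H
  1 × S: no H
  Total hydrogens = 18.
Net charge -1.
Molecular formula: C14H18Cl2NO4S-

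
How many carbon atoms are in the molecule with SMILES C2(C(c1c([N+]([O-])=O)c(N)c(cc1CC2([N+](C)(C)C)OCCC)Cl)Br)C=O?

The symbol for carbon appears 17 times in the SMILES. Lowercase c denotes aromatic carbon and counts toward C.

17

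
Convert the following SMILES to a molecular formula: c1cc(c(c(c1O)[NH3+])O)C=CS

Heavy atoms from the SMILES: 8 C, 1 N, 2 O, 1 S.
Implicit hydrogens by atom environment:
  4 × C (aromatic): no H
  2 × C (aromatic): 1 H each → 2
  2 × C: 1 H each → 2
  2 × O: 1 H each → 2
  1 × N (charge +1): 3 H
  1 × S: 1 H
  Total hydrogens = 10.
Net charge +1.
Molecular formula: C8H10NO2S+

C8H10NO2S+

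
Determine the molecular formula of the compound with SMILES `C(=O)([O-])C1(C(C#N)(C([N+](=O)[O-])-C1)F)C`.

Heavy atoms from the SMILES: 7 C, 1 F, 2 N, 4 O.
Implicit hydrogens by atom environment:
  4 × C: no H
  2 × O: no H
  2 × O (charge -1): no H
  1 × C: 3 H
  1 × C: 2 H
  1 × C: 1 H
  1 × F: no H
  1 × N: no H
  1 × N (charge +1): no H
  Total hydrogens = 6.
Net charge -1.
Molecular formula: C7H6FN2O4-

C7H6FN2O4-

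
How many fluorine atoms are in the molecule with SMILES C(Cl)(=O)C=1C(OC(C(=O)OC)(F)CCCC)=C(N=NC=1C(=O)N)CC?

The symbol for fluorine appears 1 time in the SMILES.

1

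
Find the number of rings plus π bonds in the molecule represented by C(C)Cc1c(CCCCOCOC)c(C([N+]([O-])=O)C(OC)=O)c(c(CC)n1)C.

Molecular formula from the SMILES: C20H32N2O6.
DoU = (2C + 2 + N − H − X)/2 = (2·20 + 2 + 2 − 32 − 0)/2 = 12/2 = 6.
(Structurally: 1 ring(s) + 5 π bond(s) = 6.)

6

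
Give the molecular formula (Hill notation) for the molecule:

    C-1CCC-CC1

C6H12

Heavy atoms from the SMILES: 6 C.
Implicit hydrogens by atom environment:
  6 × C: 2 H each → 12
  Total hydrogens = 12.
Molecular formula: C6H12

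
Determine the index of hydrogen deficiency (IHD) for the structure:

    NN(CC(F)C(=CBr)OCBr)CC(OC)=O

2

Molecular formula from the SMILES: C8H13Br2FN2O3.
DoU = (2C + 2 + N − H − X)/2 = (2·8 + 2 + 2 − 13 − 3)/2 = 4/2 = 2.
(Structurally: 0 ring(s) + 2 π bond(s) = 2.)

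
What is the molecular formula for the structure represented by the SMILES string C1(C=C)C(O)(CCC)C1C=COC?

Heavy atoms from the SMILES: 11 C, 2 O.
Implicit hydrogens by atom environment:
  5 × C: 1 H each → 5
  3 × C: 2 H each → 6
  2 × C: 3 H each → 6
  1 × C: no H
  1 × O: 1 H
  1 × O: no H
  Total hydrogens = 18.
Molecular formula: C11H18O2

C11H18O2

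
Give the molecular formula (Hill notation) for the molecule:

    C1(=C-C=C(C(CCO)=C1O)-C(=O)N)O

C9H11NO4

Heavy atoms from the SMILES: 9 C, 1 N, 4 O.
Implicit hydrogens by atom environment:
  4 × C (aromatic): no H
  3 × O: 1 H each → 3
  2 × C: 2 H each → 4
  2 × C (aromatic): 1 H each → 2
  1 × C: no H
  1 × N: 2 H
  1 × O: no H
  Total hydrogens = 11.
Molecular formula: C9H11NO4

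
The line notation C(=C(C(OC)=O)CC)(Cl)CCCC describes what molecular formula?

Heavy atoms from the SMILES: 10 C, 1 Cl, 2 O.
Implicit hydrogens by atom environment:
  4 × C: 2 H each → 8
  3 × C: 3 H each → 9
  3 × C: no H
  2 × O: no H
  1 × Cl: no H
  Total hydrogens = 17.
Molecular formula: C10H17ClO2

C10H17ClO2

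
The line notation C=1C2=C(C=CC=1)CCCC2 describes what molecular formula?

C10H12

Heavy atoms from the SMILES: 10 C.
Implicit hydrogens by atom environment:
  4 × C: 2 H each → 8
  4 × C (aromatic): 1 H each → 4
  2 × C (aromatic): no H
  Total hydrogens = 12.
Molecular formula: C10H12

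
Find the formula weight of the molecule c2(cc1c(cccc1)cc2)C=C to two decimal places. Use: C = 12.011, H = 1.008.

Molecular formula: C12H10.
M = 12×12.011 + 10×1.008 = 154.21 g/mol.

154.21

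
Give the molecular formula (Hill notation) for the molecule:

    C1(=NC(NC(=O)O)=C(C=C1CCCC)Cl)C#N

C11H12ClN3O2

Heavy atoms from the SMILES: 11 C, 1 Cl, 3 N, 2 O.
Implicit hydrogens by atom environment:
  4 × C (aromatic): no H
  3 × C: 2 H each → 6
  2 × C: no H
  1 × C: 3 H
  1 × C (aromatic): 1 H
  1 × Cl: no H
  1 × N: 1 H
  1 × N (aromatic): no H
  1 × N: no H
  1 × O: 1 H
  1 × O: no H
  Total hydrogens = 12.
Molecular formula: C11H12ClN3O2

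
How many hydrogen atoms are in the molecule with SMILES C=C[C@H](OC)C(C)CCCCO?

Hydrogens are implicit in SMILES; fill each atom to its normal valence:
  5 × C: 2 H each → 10
  3 × C: 1 H each → 3
  2 × C: 3 H each → 6
  1 × O: 1 H
  1 × O: no H
  Total hydrogens = 20.

20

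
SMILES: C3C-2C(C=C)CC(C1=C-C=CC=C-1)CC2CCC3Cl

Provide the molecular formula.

Heavy atoms from the SMILES: 18 C, 1 Cl.
Implicit hydrogens by atom environment:
  6 × C: 2 H each → 12
  6 × C: 1 H each → 6
  5 × C (aromatic): 1 H each → 5
  1 × C (aromatic): no H
  1 × Cl: no H
  Total hydrogens = 23.
Molecular formula: C18H23Cl

C18H23Cl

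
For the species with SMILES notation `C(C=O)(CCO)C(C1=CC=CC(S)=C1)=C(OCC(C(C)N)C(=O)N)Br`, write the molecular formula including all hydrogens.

Heavy atoms from the SMILES: 1 Br, 17 C, 2 N, 4 O, 1 S.
Implicit hydrogens by atom environment:
  4 × C: 1 H each → 4
  4 × C (aromatic): 1 H each → 4
  3 × C: 2 H each → 6
  3 × C: no H
  3 × O: no H
  2 × C (aromatic): no H
  2 × N: 2 H each → 4
  1 × Br: no H
  1 × C: 3 H
  1 × O: 1 H
  1 × S: 1 H
  Total hydrogens = 23.
Molecular formula: C17H23BrN2O4S

C17H23BrN2O4S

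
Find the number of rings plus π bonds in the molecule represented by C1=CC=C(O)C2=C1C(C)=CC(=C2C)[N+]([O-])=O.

8

Molecular formula from the SMILES: C12H11NO3.
DoU = (2C + 2 + N − H − X)/2 = (2·12 + 2 + 1 − 11 − 0)/2 = 16/2 = 8.
(Structurally: 2 ring(s) + 6 π bond(s) = 8.)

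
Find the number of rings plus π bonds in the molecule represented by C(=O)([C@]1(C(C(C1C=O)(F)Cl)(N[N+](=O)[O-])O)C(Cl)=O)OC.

Molecular formula from the SMILES: C8H7Cl2FN2O7.
DoU = (2C + 2 + N − H − X)/2 = (2·8 + 2 + 2 − 7 − 3)/2 = 10/2 = 5.
(Structurally: 1 ring(s) + 4 π bond(s) = 5.)

5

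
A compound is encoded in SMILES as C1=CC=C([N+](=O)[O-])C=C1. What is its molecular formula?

C6H5NO2

Heavy atoms from the SMILES: 6 C, 1 N, 2 O.
Implicit hydrogens by atom environment:
  5 × C (aromatic): 1 H each → 5
  1 × C (aromatic): no H
  1 × N (charge +1): no H
  1 × O: no H
  1 × O (charge -1): no H
  Total hydrogens = 5.
Molecular formula: C6H5NO2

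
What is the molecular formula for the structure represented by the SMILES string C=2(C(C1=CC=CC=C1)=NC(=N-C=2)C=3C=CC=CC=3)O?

C16H12N2O

Heavy atoms from the SMILES: 16 C, 2 N, 1 O.
Implicit hydrogens by atom environment:
  11 × C (aromatic): 1 H each → 11
  5 × C (aromatic): no H
  2 × N (aromatic): no H
  1 × O: 1 H
  Total hydrogens = 12.
Molecular formula: C16H12N2O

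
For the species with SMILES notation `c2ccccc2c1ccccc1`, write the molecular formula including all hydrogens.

C12H10

Heavy atoms from the SMILES: 12 C.
Implicit hydrogens by atom environment:
  10 × C (aromatic): 1 H each → 10
  2 × C (aromatic): no H
  Total hydrogens = 10.
Molecular formula: C12H10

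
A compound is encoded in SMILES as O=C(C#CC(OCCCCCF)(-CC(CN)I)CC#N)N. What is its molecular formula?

C14H21FIN3O2

Heavy atoms from the SMILES: 14 C, 1 F, 1 I, 3 N, 2 O.
Implicit hydrogens by atom environment:
  8 × C: 2 H each → 16
  5 × C: no H
  2 × N: 2 H each → 4
  2 × O: no H
  1 × C: 1 H
  1 × F: no H
  1 × I: no H
  1 × N: no H
  Total hydrogens = 21.
Molecular formula: C14H21FIN3O2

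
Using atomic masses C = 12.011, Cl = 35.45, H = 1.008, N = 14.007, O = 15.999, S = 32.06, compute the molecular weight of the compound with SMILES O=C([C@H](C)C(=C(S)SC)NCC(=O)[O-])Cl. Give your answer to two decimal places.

268.75

Molecular formula: C8H11ClNO3S2-.
M = 8×12.011 + 1×35.45 + 11×1.008 + 1×14.007 + 3×15.999 + 2×32.06 = 268.75 g/mol.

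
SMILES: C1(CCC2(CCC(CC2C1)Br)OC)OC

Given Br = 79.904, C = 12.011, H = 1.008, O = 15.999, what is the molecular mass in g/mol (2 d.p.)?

277.20

Molecular formula: C12H21BrO2.
M = 1×79.904 + 12×12.011 + 21×1.008 + 2×15.999 = 277.20 g/mol.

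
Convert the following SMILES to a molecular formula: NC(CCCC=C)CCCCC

Heavy atoms from the SMILES: 11 C, 1 N.
Implicit hydrogens by atom environment:
  8 × C: 2 H each → 16
  2 × C: 1 H each → 2
  1 × C: 3 H
  1 × N: 2 H
  Total hydrogens = 23.
Molecular formula: C11H23N

C11H23N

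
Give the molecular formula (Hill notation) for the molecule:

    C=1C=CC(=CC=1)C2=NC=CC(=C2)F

Heavy atoms from the SMILES: 11 C, 1 F, 1 N.
Implicit hydrogens by atom environment:
  8 × C (aromatic): 1 H each → 8
  3 × C (aromatic): no H
  1 × F: no H
  1 × N (aromatic): no H
  Total hydrogens = 8.
Molecular formula: C11H8FN

C11H8FN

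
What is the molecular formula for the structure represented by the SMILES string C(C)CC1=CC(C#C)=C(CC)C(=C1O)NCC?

C15H21NO

Heavy atoms from the SMILES: 15 C, 1 N, 1 O.
Implicit hydrogens by atom environment:
  5 × C (aromatic): no H
  4 × C: 2 H each → 8
  3 × C: 3 H each → 9
  1 × C (aromatic): 1 H
  1 × C: 1 H
  1 × C: no H
  1 × N: 1 H
  1 × O: 1 H
  Total hydrogens = 21.
Molecular formula: C15H21NO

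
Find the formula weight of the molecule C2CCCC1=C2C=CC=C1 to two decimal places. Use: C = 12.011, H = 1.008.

Molecular formula: C10H12.
M = 10×12.011 + 12×1.008 = 132.21 g/mol.

132.21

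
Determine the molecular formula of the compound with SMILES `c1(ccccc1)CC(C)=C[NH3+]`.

C10H14N+

Heavy atoms from the SMILES: 10 C, 1 N.
Implicit hydrogens by atom environment:
  5 × C (aromatic): 1 H each → 5
  1 × C: 3 H
  1 × C: 2 H
  1 × C: 1 H
  1 × C: no H
  1 × C (aromatic): no H
  1 × N (charge +1): 3 H
  Total hydrogens = 14.
Net charge +1.
Molecular formula: C10H14N+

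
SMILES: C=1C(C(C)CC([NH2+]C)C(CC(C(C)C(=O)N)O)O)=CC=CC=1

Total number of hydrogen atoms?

Hydrogens are implicit in SMILES; fill each atom to its normal valence:
  5 × C: 1 H each → 5
  5 × C (aromatic): 1 H each → 5
  3 × C: 3 H each → 9
  2 × C: 2 H each → 4
  2 × O: 1 H each → 2
  1 × C: no H
  1 × C (aromatic): no H
  1 × N: 2 H
  1 × N (charge +1): 2 H
  1 × O: no H
  Total hydrogens = 29.

29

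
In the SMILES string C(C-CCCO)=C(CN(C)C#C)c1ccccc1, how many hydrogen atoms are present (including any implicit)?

Hydrogens are implicit in SMILES; fill each atom to its normal valence:
  5 × C: 2 H each → 10
  5 × C (aromatic): 1 H each → 5
  2 × C: 1 H each → 2
  2 × C: no H
  1 × C: 3 H
  1 × C (aromatic): no H
  1 × N: no H
  1 × O: 1 H
  Total hydrogens = 21.

21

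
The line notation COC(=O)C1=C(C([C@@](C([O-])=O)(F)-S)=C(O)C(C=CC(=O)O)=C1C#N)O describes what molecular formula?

Heavy atoms from the SMILES: 14 C, 1 F, 1 N, 8 O, 1 S.
Implicit hydrogens by atom environment:
  6 × C (aromatic): no H
  5 × C: no H
  4 × O: no H
  3 × O: 1 H each → 3
  2 × C: 1 H each → 2
  1 × C: 3 H
  1 × F: no H
  1 × N: no H
  1 × O (charge -1): no H
  1 × S: 1 H
  Total hydrogens = 9.
Net charge -1.
Molecular formula: C14H9FNO8S-

C14H9FNO8S-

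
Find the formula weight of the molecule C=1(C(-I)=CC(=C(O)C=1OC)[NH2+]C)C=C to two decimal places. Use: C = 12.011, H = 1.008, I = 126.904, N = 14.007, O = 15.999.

306.12

Molecular formula: C10H13INO2+.
M = 10×12.011 + 13×1.008 + 1×126.904 + 1×14.007 + 2×15.999 = 306.12 g/mol.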